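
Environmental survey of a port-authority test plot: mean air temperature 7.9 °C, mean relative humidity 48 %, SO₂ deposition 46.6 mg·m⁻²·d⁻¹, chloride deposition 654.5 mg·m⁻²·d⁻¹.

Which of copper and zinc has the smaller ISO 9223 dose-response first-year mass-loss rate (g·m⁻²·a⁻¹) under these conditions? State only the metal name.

copper

copper: T≤10 °C ⇒ hinge +0.126·(7.9−10) = -0.2646
  sulphur-dioxide contribution → 0.1875 μm/a
  chloride contribution → 0.4893 μm/a
  ⇒ r_corr(copper) = 0.6769 μm/a
  mass loss = 0.6769 μm/a × 8.96 g/cm³ = 6.065 g·m⁻²·a⁻¹
zinc: T≤10 °C ⇒ hinge +0.038·(7.9−10) = -0.0798
  sulphur-dioxide contribution → 0.5874 μm/a
  chloride contribution → 2.025 μm/a
  ⇒ r_corr(zinc) = 2.613 μm/a
  mass loss = 2.613 μm/a × 7.14 g/cm³ = 18.66 g·m⁻²·a⁻¹
Ordering by g·m⁻²·a⁻¹: zinc (18.7) > copper (6.06)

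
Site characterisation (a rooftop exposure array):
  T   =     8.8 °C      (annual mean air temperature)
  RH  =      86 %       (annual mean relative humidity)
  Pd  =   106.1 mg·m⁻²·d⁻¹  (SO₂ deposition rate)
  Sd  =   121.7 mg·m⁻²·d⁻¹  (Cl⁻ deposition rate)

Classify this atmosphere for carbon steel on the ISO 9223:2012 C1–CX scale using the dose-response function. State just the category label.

C5

carbon steel: f(T) = +0.150·(T−10) [T≤10 °C] = -0.1800
  Pd branch = 1.77·Pd^0.52·e^(0.02·RH+f) = 93.36 μm/a
  Sd branch = 0.102·Sd^0.62·e^(0.033·RH+0.04·T) = 48.63 μm/a
  sum: 93.36 + 48.63 → r_corr = 142 μm/a
142 μm/a falls in (80, 200] for carbon steel → category C5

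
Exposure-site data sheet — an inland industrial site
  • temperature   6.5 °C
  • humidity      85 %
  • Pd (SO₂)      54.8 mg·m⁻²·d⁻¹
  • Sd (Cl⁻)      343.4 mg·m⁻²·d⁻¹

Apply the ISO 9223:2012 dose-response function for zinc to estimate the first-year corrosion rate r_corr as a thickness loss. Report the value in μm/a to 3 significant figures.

r_corr = 4.95 μm/a

zinc: temperature factor f = +0.038·(-3.5) = -0.1330
  sulphur-dioxide contribution → 3.281 μm/a
  chloride contribution → 1.674 μm/a
  ⇒ r_corr(zinc) = 4.955 μm/a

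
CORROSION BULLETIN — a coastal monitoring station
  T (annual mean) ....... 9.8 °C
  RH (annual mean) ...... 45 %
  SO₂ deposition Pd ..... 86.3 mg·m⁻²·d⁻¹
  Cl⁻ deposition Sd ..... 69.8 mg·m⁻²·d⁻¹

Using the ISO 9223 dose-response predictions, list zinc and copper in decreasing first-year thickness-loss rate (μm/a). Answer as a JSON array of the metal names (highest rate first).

zinc: f(T) = +0.038·(T−10) [T≤10 °C] = -0.0076
  sulphur-dioxide contribution → 0.7213 μm/a
  chloride contribution → 0.6489 μm/a
  ⇒ r_corr(zinc) = 1.37 μm/a
copper: temperature factor f = +0.126·(-0.2) = -0.0252
  sulphur-dioxide contribution → 0.2343 μm/a
  chloride contribution → 0.2634 μm/a
  ⇒ r_corr(copper) = 0.4977 μm/a
Ordering by μm/a: zinc (1.37) > copper (0.498)

["zinc", "copper"]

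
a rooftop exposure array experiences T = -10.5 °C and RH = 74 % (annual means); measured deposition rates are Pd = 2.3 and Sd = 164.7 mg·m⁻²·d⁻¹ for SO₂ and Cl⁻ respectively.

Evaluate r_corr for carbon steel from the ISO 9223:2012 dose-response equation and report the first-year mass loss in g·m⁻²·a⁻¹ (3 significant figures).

carbon steel: f(T) = +0.150·(T−10) [T≤10 °C] = -3.0750
  SO₂ term: 1.77·2.3^0.52·exp(0.02·74-3.0750) = 0.5538
  Cl⁻ term: 0.102·164.7^0.62·exp(0.033·74+0.04·-10.5) = 18.24
  sum: 0.5538 + 18.24 → r_corr = 18.8 μm/a
Convert to mass loss: 18.8 μm/a × 7.85 g/cm³ = 147.6 g·m⁻²·a⁻¹

r_corr = 148 g·m⁻²·a⁻¹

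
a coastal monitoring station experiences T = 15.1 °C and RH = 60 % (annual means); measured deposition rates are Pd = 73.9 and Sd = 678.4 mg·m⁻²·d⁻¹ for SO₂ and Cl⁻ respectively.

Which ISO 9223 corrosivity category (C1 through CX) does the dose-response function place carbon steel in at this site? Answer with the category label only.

C5

carbon steel: T>10 °C ⇒ hinge -0.054·(15.1−10) = -0.2754
  sulphur-dioxide contribution → 41.8 μm/a
  chloride contribution → 76.97 μm/a
  total first-year rate 118.8 μm/a
ISO 9223 Table 2 (carbon steel): 80 < 119 ≤ 200 μm/a ⇒ C5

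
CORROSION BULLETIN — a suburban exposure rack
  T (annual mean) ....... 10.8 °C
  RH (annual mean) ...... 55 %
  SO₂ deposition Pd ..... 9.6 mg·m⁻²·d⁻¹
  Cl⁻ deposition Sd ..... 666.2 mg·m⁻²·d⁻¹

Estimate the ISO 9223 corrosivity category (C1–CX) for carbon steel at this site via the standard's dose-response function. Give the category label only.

carbon steel: f(T) = -0.054·(T−10) [T>10 °C] = -0.0432
  SO₂ term: 1.77·9.6^0.52·exp(0.02·55-0.0432) = 16.51
  Cl⁻ term: 0.102·666.2^0.62·exp(0.033·55+0.04·10.8) = 54.34
  r_corr = 16.51 + 54.34 = 70.85 μm/a
70.8 μm/a falls in (50, 80] for carbon steel → category C4

C4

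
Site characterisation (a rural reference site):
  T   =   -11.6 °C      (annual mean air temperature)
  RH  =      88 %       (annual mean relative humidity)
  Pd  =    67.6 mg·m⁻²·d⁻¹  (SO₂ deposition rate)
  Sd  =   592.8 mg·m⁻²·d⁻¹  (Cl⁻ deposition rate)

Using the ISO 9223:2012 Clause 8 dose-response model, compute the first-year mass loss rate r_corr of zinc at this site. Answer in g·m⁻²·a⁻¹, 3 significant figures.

zinc: T≤10 °C ⇒ hinge +0.038·(-11.6−10) = -0.8208
  Pd branch = 0.0129·Pd^0.44·e^(0.046·RH+f) = 2.076 μm/a
  Cl⁻ term: 0.0175·592.8^0.57·exp(0.008·88+0.085·-11.6) = 0.5025
  sum: 2.076 + 0.5025 → r_corr = 2.579 μm/a
Convert to mass loss: 2.579 μm/a × 7.14 g/cm³ = 18.41 g·m⁻²·a⁻¹

r_corr = 18.4 g·m⁻²·a⁻¹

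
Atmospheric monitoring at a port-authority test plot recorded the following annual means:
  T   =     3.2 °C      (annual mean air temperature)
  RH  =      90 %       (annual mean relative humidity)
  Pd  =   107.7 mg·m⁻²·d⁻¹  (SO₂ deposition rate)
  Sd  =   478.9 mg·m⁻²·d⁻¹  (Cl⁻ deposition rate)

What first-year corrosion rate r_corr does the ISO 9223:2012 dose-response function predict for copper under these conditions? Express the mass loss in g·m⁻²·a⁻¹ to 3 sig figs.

r_corr = 28.3 g·m⁻²·a⁻¹

copper: f(T) = +0.126·(T−10) [T≤10 °C] = -0.8568
  sulphur-dioxide contribution → 1.537 μm/a
  chloride contribution → 1.62 μm/a
  ⇒ r_corr(copper) = 3.157 μm/a
Convert to mass loss: 3.157 μm/a × 8.96 g/cm³ = 28.29 g·m⁻²·a⁻¹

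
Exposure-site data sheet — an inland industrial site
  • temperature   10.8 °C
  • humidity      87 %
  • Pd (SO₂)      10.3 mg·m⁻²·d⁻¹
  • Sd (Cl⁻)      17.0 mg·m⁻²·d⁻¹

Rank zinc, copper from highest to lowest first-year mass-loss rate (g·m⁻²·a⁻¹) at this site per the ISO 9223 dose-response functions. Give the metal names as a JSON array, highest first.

zinc: T>10 °C ⇒ hinge -0.071·(10.8−10) = -0.0568
  Pd branch = 0.0129·Pd^0.44·e^(0.046·RH+f) = 1.86 μm/a
  Sd branch = 0.0175·Sd^0.57·e^(0.008·RH+0.085·T) = 0.4419 μm/a
  r_corr = 1.86 + 0.4419 = 2.302 μm/a
  mass loss = 2.302 μm/a × 7.14 g/cm³ = 16.44 g·m⁻²·a⁻¹
copper: T>10 °C ⇒ hinge -0.080·(10.8−10) = -0.0640
  Pd branch = 0.0053·Pd^0.26·e^(0.059·RH+f) = 1.545 μm/a
  Sd branch = 0.01025·Sd^0.27·e^(0.036·RH+0.049·T) = 0.857 μm/a
  r_corr = 1.545 + 0.857 = 2.402 μm/a
  mass loss = 2.402 μm/a × 8.96 g/cm³ = 21.53 g·m⁻²·a⁻¹
Ordering by g·m⁻²·a⁻¹: copper (21.5) > zinc (16.4)

["copper", "zinc"]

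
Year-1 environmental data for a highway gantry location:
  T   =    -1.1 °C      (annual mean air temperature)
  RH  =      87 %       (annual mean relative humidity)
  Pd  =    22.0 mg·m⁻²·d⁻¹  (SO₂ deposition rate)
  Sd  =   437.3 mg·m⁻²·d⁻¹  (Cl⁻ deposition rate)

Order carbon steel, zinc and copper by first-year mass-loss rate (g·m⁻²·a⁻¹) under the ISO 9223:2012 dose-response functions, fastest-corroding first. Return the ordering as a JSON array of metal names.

["carbon steel", "zinc", "copper"]

carbon steel: T≤10 °C ⇒ hinge +0.150·(-1.1−10) = -1.6650
  SO₂ term: 1.77·22.0^0.52·exp(0.02·87-1.6650) = 9.519
  Cl⁻ term: 0.102·437.3^0.62·exp(0.033·87+0.04·-1.1) = 74.75
  sum: 9.519 + 74.75 → r_corr = 84.27 μm/a
  mass loss = 84.27 μm/a × 7.85 g/cm³ = 661.5 g·m⁻²·a⁻¹
zinc: T≤10 °C ⇒ hinge +0.038·(-1.1−10) = -0.4218
  Pd branch = 0.0129·Pd^0.44·e^(0.046·RH+f) = 1.804 μm/a
  Sd branch = 0.0175·Sd^0.57·e^(0.008·RH+0.085·T) = 1.023 μm/a
  r_corr = 1.804 + 1.023 = 2.827 μm/a
  mass loss = 2.827 μm/a × 7.14 g/cm³ = 20.18 g·m⁻²·a⁻¹
copper: T≤10 °C ⇒ hinge +0.126·(-1.1−10) = -1.3986
  SO₂ term: 0.0053·22.0^0.26·exp(0.059·87-1.3986) = 0.4956
  Sd branch = 0.01025·Sd^0.27·e^(0.036·RH+0.049·T) = 1.15 μm/a
  r_corr = 0.4956 + 1.15 = 1.645 μm/a
  mass loss = 1.645 μm/a × 8.96 g/cm³ = 14.74 g·m⁻²·a⁻¹
Ordering by g·m⁻²·a⁻¹: carbon steel (662) > zinc (20.2) > copper (14.7)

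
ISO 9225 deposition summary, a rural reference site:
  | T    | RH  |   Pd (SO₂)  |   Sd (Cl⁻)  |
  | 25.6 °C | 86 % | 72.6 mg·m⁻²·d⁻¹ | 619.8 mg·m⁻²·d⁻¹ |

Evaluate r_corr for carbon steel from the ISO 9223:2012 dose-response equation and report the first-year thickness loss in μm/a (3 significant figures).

r_corr = 301 μm/a

carbon steel: T>10 °C ⇒ hinge -0.054·(25.6−10) = -0.8424
  Pd branch = 1.77·Pd^0.52·e^(0.02·RH+f) = 39.52 μm/a
  Sd branch = 0.102·Sd^0.62·e^(0.033·RH+0.04·T) = 261.2 μm/a
  r_corr = 39.52 + 261.2 = 300.8 μm/a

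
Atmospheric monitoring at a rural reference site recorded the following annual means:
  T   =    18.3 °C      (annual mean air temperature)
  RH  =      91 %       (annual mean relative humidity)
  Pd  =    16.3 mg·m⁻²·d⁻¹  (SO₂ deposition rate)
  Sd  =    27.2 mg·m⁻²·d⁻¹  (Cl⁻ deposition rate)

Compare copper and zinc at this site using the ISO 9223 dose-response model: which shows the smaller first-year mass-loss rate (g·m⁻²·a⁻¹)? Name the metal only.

zinc

copper: T>10 °C ⇒ hinge -0.080·(18.3−10) = -0.6640
  sulphur-dioxide contribution → 1.21 μm/a
  chloride contribution → 1.623 μm/a
  total first-year rate 2.833 μm/a
  mass loss = 2.833 μm/a × 8.96 g/cm³ = 25.38 g·m⁻²·a⁻¹
zinc: T>10 °C ⇒ hinge -0.071·(18.3−10) = -0.5893
  sulphur-dioxide contribution → 1.607 μm/a
  chloride contribution → 1.128 μm/a
  total first-year rate 2.735 μm/a
  mass loss = 2.735 μm/a × 7.14 g/cm³ = 19.53 g·m⁻²·a⁻¹
Ordering by g·m⁻²·a⁻¹: copper (25.4) > zinc (19.5)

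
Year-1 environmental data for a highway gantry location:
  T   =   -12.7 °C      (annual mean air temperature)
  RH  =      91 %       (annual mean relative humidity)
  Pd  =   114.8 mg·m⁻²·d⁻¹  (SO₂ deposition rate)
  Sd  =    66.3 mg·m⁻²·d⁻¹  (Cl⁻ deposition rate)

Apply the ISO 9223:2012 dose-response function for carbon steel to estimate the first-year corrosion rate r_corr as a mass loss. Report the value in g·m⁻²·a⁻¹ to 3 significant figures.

carbon steel: T≤10 °C ⇒ hinge +0.150·(-12.7−10) = -3.4050
  SO₂ term: 1.77·114.8^0.52·exp(0.02·91-3.4050) = 4.274
  Cl⁻ term: 0.102·66.3^0.62·exp(0.033·91+0.04·-12.7) = 16.65
  sum: 4.274 + 16.65 → r_corr = 20.93 μm/a
Convert to mass loss: 20.93 μm/a × 7.85 g/cm³ = 164.3 g·m⁻²·a⁻¹

r_corr = 164 g·m⁻²·a⁻¹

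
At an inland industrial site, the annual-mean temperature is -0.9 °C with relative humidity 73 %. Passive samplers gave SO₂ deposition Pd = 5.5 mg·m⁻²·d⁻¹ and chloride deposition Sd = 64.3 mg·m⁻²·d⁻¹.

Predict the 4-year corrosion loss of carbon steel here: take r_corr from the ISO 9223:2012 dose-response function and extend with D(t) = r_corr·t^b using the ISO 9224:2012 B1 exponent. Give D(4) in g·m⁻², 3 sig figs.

D(4) = 293 g·m⁻²

carbon steel: f(T) = +0.150·(T−10) [T≤10 °C] = -1.6350
  sulphur-dioxide contribution → 3.605 μm/a
  chloride contribution → 14.46 μm/a
  total first-year rate 18.07 μm/a
Power-law: D(4) = r_corr · 4^0.523
  D(4) = 18.07 × 4^0.523 = 18.07 × 2.065 = 37.31 μm
  Mass loss = 37.31 μm × 7.85 g/cm³ = 292.9 g·m⁻²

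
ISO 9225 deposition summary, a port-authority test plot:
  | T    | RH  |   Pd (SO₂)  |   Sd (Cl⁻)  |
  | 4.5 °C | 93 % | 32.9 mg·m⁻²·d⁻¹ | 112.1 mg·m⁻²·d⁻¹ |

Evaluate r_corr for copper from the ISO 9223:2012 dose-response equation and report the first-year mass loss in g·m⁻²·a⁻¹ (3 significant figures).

copper: T≤10 °C ⇒ hinge +0.126·(4.5−10) = -0.6930
  sulphur-dioxide contribution → 1.588 μm/a
  chloride contribution → 1.3 μm/a
  ⇒ r_corr(copper) = 2.888 μm/a
Convert to mass loss: 2.888 μm/a × 8.96 g/cm³ = 25.87 g·m⁻²·a⁻¹

r_corr = 25.9 g·m⁻²·a⁻¹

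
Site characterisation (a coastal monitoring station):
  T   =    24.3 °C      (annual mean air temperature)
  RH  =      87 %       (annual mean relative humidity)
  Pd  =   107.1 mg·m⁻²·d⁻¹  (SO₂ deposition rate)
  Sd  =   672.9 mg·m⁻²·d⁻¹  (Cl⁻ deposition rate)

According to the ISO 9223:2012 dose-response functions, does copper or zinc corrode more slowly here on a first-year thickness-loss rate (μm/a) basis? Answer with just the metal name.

copper

copper: f(T) = -0.080·(T−10) [T>10 °C] = -1.1440
  Pd branch = 0.0053·Pd^0.26·e^(0.059·RH+f) = 0.9648 μm/a
  Sd branch = 0.01025·Sd^0.27·e^(0.036·RH+0.049·T) = 4.483 μm/a
  sum: 0.9648 + 4.483 → r_corr = 5.448 μm/a
zinc: temperature factor f = -0.071·(14.3) = -1.0153
  Pd branch = 0.0129·Pd^0.44·e^(0.046·RH+f) = 1.999 μm/a
  Sd branch = 0.0175·Sd^0.57·e^(0.008·RH+0.085·T) = 11.33 μm/a
  r_corr = 1.999 + 11.33 = 13.33 μm/a
Ordering by μm/a: zinc (13.3) > copper (5.45)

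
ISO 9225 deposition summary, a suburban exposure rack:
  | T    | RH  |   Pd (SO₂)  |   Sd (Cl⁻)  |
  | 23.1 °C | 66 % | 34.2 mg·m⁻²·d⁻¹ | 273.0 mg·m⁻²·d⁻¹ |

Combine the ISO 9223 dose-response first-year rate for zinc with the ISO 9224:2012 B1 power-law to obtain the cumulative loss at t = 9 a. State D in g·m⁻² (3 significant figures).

zinc: f(T) = -0.071·(T−10) [T>10 °C] = -0.9301
  SO₂ term: 0.0129·34.2^0.44·exp(0.046·66-0.9301) = 0.5014
  Cl⁻ term: 0.0175·273.0^0.57·exp(0.008·66+0.085·23.1) = 5.172
  sum: 0.5014 + 5.172 → r_corr = 5.674 μm/a
Long-term exponent b (ISO 9224 Table 2, B1) = 0.813
  D(9) = 5.674 × 9^0.813 = 5.674 × 5.968 = 33.86 μm
  Mass loss = 33.86 μm × 7.14 g/cm³ = 241.8 g·m⁻²

D(9) = 242 g·m⁻²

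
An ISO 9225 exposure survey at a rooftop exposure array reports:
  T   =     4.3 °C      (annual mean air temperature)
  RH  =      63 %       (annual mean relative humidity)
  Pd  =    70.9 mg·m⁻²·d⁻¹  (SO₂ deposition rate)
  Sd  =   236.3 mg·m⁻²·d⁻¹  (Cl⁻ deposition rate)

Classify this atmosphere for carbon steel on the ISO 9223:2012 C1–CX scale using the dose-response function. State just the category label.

carbon steel: f(T) = +0.150·(T−10) [T≤10 °C] = -0.8550
  SO₂ term: 1.77·70.9^0.52·exp(0.02·63-0.8550) = 24.33
  Sd branch = 0.102·Sd^0.62·e^(0.033·RH+0.04·T) = 28.69 μm/a
  sum: 24.33 + 28.69 → r_corr = 53.02 μm/a
ISO 9223 Table 2 (carbon steel): 50 < 53 ≤ 80 μm/a ⇒ C4

C4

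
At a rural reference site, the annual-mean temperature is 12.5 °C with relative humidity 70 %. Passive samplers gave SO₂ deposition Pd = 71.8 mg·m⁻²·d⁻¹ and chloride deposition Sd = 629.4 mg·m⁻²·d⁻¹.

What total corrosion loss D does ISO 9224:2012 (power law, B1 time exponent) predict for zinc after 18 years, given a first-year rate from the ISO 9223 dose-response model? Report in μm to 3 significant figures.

D(18) = 55.2 μm

zinc: temperature factor f = -0.071·(2.5) = -0.1775
  Pd branch = 0.0129·Pd^0.44·e^(0.046·RH+f) = 1.773 μm/a
  Cl⁻ term: 0.0175·629.4^0.57·exp(0.008·70+0.085·12.5) = 3.492
  sum: 1.773 + 3.492 → r_corr = 5.265 μm/a
Long-term exponent b (ISO 9224 Table 2, B1) = 0.813
  D(18) = 5.265 × 18^0.813 = 5.265 × 10.48 = 55.2 μm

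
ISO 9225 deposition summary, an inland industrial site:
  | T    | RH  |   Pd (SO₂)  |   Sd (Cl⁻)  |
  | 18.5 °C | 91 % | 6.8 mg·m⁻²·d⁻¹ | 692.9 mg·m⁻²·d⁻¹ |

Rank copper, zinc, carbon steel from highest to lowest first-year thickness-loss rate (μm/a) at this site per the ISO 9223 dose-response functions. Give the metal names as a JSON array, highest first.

copper: f(T) = -0.080·(T−10) [T>10 °C] = -0.6800
  sulphur-dioxide contribution → 0.9487 μm/a
  chloride contribution → 3.928 μm/a
  total first-year rate 4.876 μm/a
zinc: T>10 °C ⇒ hinge -0.071·(18.5−10) = -0.6035
  sulphur-dioxide contribution → 1.078 μm/a
  chloride contribution → 7.266 μm/a
  total first-year rate 8.345 μm/a
carbon steel: f(T) = -0.054·(T−10) [T>10 °C] = -0.4590
  sulphur-dioxide contribution → 18.7 μm/a
  chloride contribution → 248.5 μm/a
  total first-year rate 267.2 μm/a
Ordering by μm/a: carbon steel (267) > zinc (8.34) > copper (4.88)

["carbon steel", "zinc", "copper"]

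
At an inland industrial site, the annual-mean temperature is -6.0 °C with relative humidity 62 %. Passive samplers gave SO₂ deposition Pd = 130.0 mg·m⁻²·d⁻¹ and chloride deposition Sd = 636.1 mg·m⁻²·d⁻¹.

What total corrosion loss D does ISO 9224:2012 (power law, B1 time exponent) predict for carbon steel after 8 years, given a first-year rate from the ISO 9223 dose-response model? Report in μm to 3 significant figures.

D(8) = 121 μm

carbon steel: temperature factor f = +0.150·(-16.0) = -2.4000
  SO₂ term: 1.77·130.0^0.52·exp(0.02·62-2.4000) = 6.973
  Sd branch = 0.102·Sd^0.62·e^(0.033·RH+0.04·T) = 33.97 μm/a
  sum: 6.973 + 33.97 → r_corr = 40.95 μm/a
Long-term exponent b (ISO 9224 Table 2, B1) = 0.523
  D(8) = 40.95 × 8^0.523 = 40.95 × 2.967 = 121.5 μm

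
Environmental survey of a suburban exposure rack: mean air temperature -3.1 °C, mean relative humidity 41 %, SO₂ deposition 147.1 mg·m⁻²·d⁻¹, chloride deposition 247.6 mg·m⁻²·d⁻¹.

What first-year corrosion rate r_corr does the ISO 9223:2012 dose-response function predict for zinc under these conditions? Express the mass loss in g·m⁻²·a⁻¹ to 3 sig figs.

r_corr = 6.40 g·m⁻²·a⁻¹

zinc: temperature factor f = +0.038·(-13.1) = -0.4978
  SO₂ term: 0.0129·147.1^0.44·exp(0.046·41-0.4978) = 0.4648
  Cl⁻ term: 0.0175·247.6^0.57·exp(0.008·41+0.085·-3.1) = 0.432
  sum: 0.4648 + 0.432 → r_corr = 0.8968 μm/a
Convert to mass loss: 0.8968 μm/a × 7.14 g/cm³ = 6.403 g·m⁻²·a⁻¹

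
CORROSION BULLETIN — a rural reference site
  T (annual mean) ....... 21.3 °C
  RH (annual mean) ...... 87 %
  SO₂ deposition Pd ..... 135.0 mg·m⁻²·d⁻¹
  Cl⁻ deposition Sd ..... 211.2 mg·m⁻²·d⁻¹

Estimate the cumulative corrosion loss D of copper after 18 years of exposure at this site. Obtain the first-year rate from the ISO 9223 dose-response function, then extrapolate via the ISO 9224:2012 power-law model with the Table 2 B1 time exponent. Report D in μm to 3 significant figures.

D(18) = 28.4 μm

copper: T>10 °C ⇒ hinge -0.080·(21.3−10) = -0.9040
  SO₂ term: 0.0053·135.0^0.26·exp(0.059·87-0.9040) = 1.303
  Sd branch = 0.01025·Sd^0.27·e^(0.036·RH+0.049·T) = 2.831 μm/a
  r_corr = 1.303 + 2.831 = 4.133 μm/a
Long-term exponent b (ISO 9224 Table 2, B1) = 0.667
  D(18) = 4.133 × 18^0.667 = 4.133 × 6.875 = 28.41 μm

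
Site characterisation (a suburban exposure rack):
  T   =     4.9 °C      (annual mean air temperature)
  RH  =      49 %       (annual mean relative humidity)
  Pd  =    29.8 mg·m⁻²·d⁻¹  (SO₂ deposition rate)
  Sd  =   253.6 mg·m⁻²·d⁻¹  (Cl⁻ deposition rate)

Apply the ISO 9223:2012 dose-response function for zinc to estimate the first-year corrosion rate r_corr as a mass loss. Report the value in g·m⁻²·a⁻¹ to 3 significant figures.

r_corr = 9.80 g·m⁻²·a⁻¹

zinc: f(T) = +0.038·(T−10) [T≤10 °C] = -0.1938
  SO₂ term: 0.0129·29.8^0.44·exp(0.046·49-0.1938) = 0.4508
  Sd branch = 0.0175·Sd^0.57·e^(0.008·RH+0.085·T) = 0.9216 μm/a
  r_corr = 0.4508 + 0.9216 = 1.372 μm/a
Convert to mass loss: 1.372 μm/a × 7.14 g/cm³ = 9.799 g·m⁻²·a⁻¹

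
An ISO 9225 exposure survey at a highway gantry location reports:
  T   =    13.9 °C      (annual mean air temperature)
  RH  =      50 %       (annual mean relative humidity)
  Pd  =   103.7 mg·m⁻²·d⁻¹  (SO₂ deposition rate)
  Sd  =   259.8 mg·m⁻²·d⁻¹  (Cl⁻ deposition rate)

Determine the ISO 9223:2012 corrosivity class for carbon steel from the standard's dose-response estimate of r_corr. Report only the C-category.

C4

carbon steel: f(T) = -0.054·(T−10) [T>10 °C] = -0.2106
  Pd branch = 1.77·Pd^0.52·e^(0.02·RH+f) = 43.55 μm/a
  Cl⁻ term: 0.102·259.8^0.62·exp(0.033·50+0.04·13.9) = 29.09
  sum: 43.55 + 29.09 → r_corr = 72.64 μm/a
ISO 9223 Table 2 (carbon steel): 50 < 72.6 ≤ 80 μm/a ⇒ C4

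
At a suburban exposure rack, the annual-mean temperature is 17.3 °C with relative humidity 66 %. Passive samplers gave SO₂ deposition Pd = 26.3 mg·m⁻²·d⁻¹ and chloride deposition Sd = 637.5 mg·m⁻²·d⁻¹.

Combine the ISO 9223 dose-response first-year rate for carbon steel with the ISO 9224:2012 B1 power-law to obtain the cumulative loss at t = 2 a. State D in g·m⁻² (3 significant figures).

D(2) = 1.39e+03 g·m⁻²

carbon steel: temperature factor f = -0.054·(7.3) = -0.3942
  Pd branch = 1.77·Pd^0.52·e^(0.02·RH+f) = 24.46 μm/a
  Sd branch = 0.102·Sd^0.62·e^(0.033·RH+0.04·T) = 98.58 μm/a
  r_corr = 24.46 + 98.58 = 123 μm/a
Long-term exponent b (ISO 9224 Table 2, B1) = 0.523
  D(2) = 123 × 2^0.523 = 123 × 1.437 = 176.8 μm
  Mass loss = 176.8 μm × 7.85 g/cm³ = 1388 g·m⁻²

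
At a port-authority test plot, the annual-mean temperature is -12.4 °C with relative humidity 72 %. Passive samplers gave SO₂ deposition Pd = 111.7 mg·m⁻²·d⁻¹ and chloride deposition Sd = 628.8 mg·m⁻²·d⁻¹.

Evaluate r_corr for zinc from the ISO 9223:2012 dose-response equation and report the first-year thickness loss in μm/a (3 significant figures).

zinc: temperature factor f = +0.038·(-22.4) = -0.8512
  sulphur-dioxide contribution → 1.203 μm/a
  chloride contribution → 0.4272 μm/a
  ⇒ r_corr(zinc) = 1.631 μm/a

r_corr = 1.63 μm/a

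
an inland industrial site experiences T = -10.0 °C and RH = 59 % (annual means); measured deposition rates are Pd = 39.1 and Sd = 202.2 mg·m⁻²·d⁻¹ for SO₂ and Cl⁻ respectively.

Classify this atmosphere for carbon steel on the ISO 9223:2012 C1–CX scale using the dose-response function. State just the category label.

carbon steel: temperature factor f = +0.150·(-20.0) = -3.0000
  SO₂ term: 1.77·39.1^0.52·exp(0.02·59-3.0000) = 1.93
  Cl⁻ term: 0.102·202.2^0.62·exp(0.033·59+0.04·-10.0) = 12.88
  sum: 1.93 + 12.88 → r_corr = 14.81 μm/a
Category bounds: 1.3…25 μm/a bracket r_corr ⇒ C2

C2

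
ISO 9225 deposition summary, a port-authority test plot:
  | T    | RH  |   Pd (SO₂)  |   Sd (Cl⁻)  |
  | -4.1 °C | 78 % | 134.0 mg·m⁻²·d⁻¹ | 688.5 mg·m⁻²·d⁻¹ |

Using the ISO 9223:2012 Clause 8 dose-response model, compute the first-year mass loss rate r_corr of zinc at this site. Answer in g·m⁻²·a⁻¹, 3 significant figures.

r_corr = 23.6 g·m⁻²·a⁻¹

zinc: temperature factor f = +0.038·(-14.1) = -0.5358
  Pd branch = 0.0129·Pd^0.44·e^(0.046·RH+f) = 2.355 μm/a
  Cl⁻ term: 0.0175·688.5^0.57·exp(0.008·78+0.085·-4.1) = 0.9556
  sum: 2.355 + 0.9556 → r_corr = 3.311 μm/a
Convert to mass loss: 3.311 μm/a × 7.14 g/cm³ = 23.64 g·m⁻²·a⁻¹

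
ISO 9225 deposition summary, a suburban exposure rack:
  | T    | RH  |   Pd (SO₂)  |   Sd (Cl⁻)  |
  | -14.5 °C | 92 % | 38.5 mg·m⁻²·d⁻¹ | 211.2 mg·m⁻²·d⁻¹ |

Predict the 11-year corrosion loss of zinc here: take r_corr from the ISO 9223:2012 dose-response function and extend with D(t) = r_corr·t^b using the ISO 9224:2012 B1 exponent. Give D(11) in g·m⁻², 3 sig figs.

D(11) = 98.8 g·m⁻²

zinc: temperature factor f = +0.038·(-24.5) = -0.9310
  Pd branch = 0.0129·Pd^0.44·e^(0.046·RH+f) = 1.745 μm/a
  Cl⁻ term: 0.0175·211.2^0.57·exp(0.008·92+0.085·-14.5) = 0.2252
  r_corr = 1.745 + 0.2252 = 1.97 μm/a
Long-term exponent b (ISO 9224 Table 2, B1) = 0.813
  D(11) = 1.97 × 11^0.813 = 1.97 × 7.025 = 13.84 μm
  Mass loss = 13.84 μm × 7.14 g/cm³ = 98.82 g·m⁻²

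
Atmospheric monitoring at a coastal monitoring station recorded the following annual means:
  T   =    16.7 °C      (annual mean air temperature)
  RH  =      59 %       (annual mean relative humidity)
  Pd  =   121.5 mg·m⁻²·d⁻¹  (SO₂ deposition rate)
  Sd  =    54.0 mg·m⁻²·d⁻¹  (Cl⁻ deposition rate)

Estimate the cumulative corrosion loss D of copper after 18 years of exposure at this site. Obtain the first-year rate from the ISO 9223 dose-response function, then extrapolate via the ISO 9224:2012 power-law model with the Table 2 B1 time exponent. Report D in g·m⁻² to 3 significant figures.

D(18) = 56.8 g·m⁻²

copper: f(T) = -0.080·(T−10) [T>10 °C] = -0.5360
  Pd branch = 0.0053·Pd^0.26·e^(0.059·RH+f) = 0.351 μm/a
  Cl⁻ term: 0.01025·54.0^0.27·exp(0.036·59+0.049·16.7) = 0.5706
  r_corr = 0.351 + 0.5706 = 0.9215 μm/a
Long-term exponent b (ISO 9224 Table 2, B1) = 0.667
  D(18) = 0.9215 × 18^0.667 = 0.9215 × 6.875 = 6.335 μm
  Mass loss = 6.335 μm × 8.96 g/cm³ = 56.76 g·m⁻²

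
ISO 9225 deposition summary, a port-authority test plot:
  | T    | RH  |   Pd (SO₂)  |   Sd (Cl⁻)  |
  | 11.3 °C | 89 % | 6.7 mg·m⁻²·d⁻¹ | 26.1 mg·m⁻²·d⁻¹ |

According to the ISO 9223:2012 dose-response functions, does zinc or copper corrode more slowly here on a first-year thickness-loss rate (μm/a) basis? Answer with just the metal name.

zinc: f(T) = -0.071·(T−10) [T>10 °C] = -0.0923
  SO₂ term: 0.0129·6.7^0.44·exp(0.046·89-0.0923) = 1.629
  Sd branch = 0.0175·Sd^0.57·e^(0.008·RH+0.085·T) = 0.5982 μm/a
  sum: 1.629 + 0.5982 → r_corr = 2.227 μm/a
copper: temperature factor f = -0.080·(1.3) = -0.1040
  SO₂ term: 0.0053·6.7^0.26·exp(0.059·89-0.1040) = 1.494
  Cl⁻ term: 0.01025·26.1^0.27·exp(0.036·89+0.049·11.3) = 1.06
  sum: 1.494 + 1.06 → r_corr = 2.554 μm/a
Ordering by μm/a: copper (2.55) > zinc (2.23)

zinc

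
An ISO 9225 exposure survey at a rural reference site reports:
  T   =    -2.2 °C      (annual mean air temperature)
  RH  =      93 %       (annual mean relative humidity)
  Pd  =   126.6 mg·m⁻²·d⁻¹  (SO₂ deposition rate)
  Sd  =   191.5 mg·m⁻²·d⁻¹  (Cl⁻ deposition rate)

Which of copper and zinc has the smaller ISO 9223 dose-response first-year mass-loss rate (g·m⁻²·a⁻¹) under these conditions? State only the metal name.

copper

copper: T≤10 °C ⇒ hinge +0.126·(-2.2−10) = -1.5372
  SO₂ term: 0.0053·126.6^0.26·exp(0.059·93-1.5372) = 0.9689
  Sd branch = 0.01025·Sd^0.27·e^(0.036·RH+0.049·T) = 1.082 μm/a
  r_corr = 0.9689 + 1.082 = 2.051 μm/a
  mass loss = 2.051 μm/a × 8.96 g/cm³ = 18.37 g·m⁻²·a⁻¹
zinc: T≤10 °C ⇒ hinge +0.038·(-2.2−10) = -0.4636
  Pd branch = 0.0129·Pd^0.44·e^(0.046·RH+f) = 4.923 μm/a
  Cl⁻ term: 0.0175·191.5^0.57·exp(0.008·93+0.085·-2.2) = 0.6106
  sum: 4.923 + 0.6106 → r_corr = 5.534 μm/a
  mass loss = 5.534 μm/a × 7.14 g/cm³ = 39.51 g·m⁻²·a⁻¹
Ordering by g·m⁻²·a⁻¹: zinc (39.5) > copper (18.4)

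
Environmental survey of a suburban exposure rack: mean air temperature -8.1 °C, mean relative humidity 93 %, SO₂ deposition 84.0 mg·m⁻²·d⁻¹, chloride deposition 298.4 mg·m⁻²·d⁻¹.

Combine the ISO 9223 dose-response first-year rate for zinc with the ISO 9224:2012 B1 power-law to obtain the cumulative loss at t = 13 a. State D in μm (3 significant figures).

zinc: T≤10 °C ⇒ hinge +0.038·(-8.1−10) = -0.6878
  SO₂ term: 0.0129·84.0^0.44·exp(0.046·93-0.6878) = 3.285
  Sd branch = 0.0175·Sd^0.57·e^(0.008·RH+0.085·T) = 0.4762 μm/a
  sum: 3.285 + 0.4762 → r_corr = 3.761 μm/a
ISO 9224: D(t) = r_corr · t^b with b = 0.813 (zinc, B1)
  D(13) = 3.761 × 13^0.813 = 3.761 × 8.047 = 30.26 μm

D(13) = 30.3 μm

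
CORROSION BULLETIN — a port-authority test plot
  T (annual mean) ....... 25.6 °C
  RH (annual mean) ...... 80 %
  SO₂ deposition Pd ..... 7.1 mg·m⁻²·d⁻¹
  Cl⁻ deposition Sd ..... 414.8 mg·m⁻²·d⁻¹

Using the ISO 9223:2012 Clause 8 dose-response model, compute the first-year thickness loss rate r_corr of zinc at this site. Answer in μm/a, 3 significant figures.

zinc: f(T) = -0.071·(T−10) [T>10 °C] = -1.1076
  SO₂ term: 0.0129·7.1^0.44·exp(0.046·80-1.1076) = 0.4002
  Sd branch = 0.0175·Sd^0.57·e^(0.008·RH+0.085·T) = 9.082 μm/a
  r_corr = 0.4002 + 9.082 = 9.482 μm/a

r_corr = 9.48 μm/a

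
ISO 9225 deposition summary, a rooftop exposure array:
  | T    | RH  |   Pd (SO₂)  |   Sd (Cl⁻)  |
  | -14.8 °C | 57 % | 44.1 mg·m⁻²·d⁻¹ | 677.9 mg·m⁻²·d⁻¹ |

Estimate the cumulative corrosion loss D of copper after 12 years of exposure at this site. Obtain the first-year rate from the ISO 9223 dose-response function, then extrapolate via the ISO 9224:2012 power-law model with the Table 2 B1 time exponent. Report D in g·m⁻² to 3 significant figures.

D(12) = 11.4 g·m⁻²

copper: f(T) = +0.126·(T−10) [T≤10 °C] = -3.1248
  Pd branch = 0.0053·Pd^0.26·e^(0.059·RH+f) = 0.018 μm/a
  Sd branch = 0.01025·Sd^0.27·e^(0.036·RH+0.049·T) = 0.2246 μm/a
  sum: 0.018 + 0.2246 → r_corr = 0.2426 μm/a
Long-term exponent b (ISO 9224 Table 2, B1) = 0.667
  D(12) = 0.2426 × 12^0.667 = 0.2426 × 5.246 = 1.273 μm
  Mass loss = 1.273 μm × 8.96 g/cm³ = 11.4 g·m⁻²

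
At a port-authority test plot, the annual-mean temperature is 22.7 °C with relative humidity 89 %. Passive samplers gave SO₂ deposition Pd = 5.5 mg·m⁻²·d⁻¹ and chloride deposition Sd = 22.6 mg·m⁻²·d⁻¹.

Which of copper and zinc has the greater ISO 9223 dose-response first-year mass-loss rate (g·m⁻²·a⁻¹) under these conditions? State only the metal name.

copper: f(T) = -0.080·(T−10) [T>10 °C] = -1.0160
  Pd branch = 0.0053·Pd^0.26·e^(0.059·RH+f) = 0.5702 μm/a
  Sd branch = 0.01025·Sd^0.27·e^(0.036·RH+0.049·T) = 1.782 μm/a
  sum: 0.5702 + 1.782 → r_corr = 2.352 μm/a
  mass loss = 2.352 μm/a × 8.96 g/cm³ = 21.07 g·m⁻²·a⁻¹
zinc: f(T) = -0.071·(T−10) [T>10 °C] = -0.9017
  SO₂ term: 0.0129·5.5^0.44·exp(0.046·89-0.9017) = 0.6649
  Cl⁻ term: 0.0175·22.6^0.57·exp(0.008·89+0.085·22.7) = 1.452
  r_corr = 0.6649 + 1.452 = 2.117 μm/a
  mass loss = 2.117 μm/a × 7.14 g/cm³ = 15.12 g·m⁻²·a⁻¹
Ordering by g·m⁻²·a⁻¹: copper (21.1) > zinc (15.1)

copper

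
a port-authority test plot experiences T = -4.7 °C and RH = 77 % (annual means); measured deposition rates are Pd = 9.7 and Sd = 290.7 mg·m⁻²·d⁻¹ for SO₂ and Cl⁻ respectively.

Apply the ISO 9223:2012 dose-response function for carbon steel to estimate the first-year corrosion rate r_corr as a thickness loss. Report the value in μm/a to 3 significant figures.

carbon steel: T≤10 °C ⇒ hinge +0.150·(-4.7−10) = -2.2050
  Pd branch = 1.77·Pd^0.52·e^(0.02·RH+f) = 2.967 μm/a
  Sd branch = 0.102·Sd^0.62·e^(0.033·RH+0.04·T) = 36.13 μm/a
  sum: 2.967 + 36.13 → r_corr = 39.09 μm/a

r_corr = 39.1 μm/a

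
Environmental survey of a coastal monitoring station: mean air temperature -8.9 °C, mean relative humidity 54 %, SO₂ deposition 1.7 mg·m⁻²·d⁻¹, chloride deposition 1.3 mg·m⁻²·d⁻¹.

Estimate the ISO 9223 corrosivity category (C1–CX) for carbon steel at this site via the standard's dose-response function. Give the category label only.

C1

carbon steel: f(T) = +0.150·(T−10) [T≤10 °C] = -2.8350
  Pd branch = 1.77·Pd^0.52·e^(0.02·RH+f) = 0.4033 μm/a
  Cl⁻ term: 0.102·1.3^0.62·exp(0.033·54+0.04·-8.9) = 0.4995
  sum: 0.4033 + 0.4995 → r_corr = 0.9028 μm/a
0.903 μm/a falls in (0, 1.3] for carbon steel → category C1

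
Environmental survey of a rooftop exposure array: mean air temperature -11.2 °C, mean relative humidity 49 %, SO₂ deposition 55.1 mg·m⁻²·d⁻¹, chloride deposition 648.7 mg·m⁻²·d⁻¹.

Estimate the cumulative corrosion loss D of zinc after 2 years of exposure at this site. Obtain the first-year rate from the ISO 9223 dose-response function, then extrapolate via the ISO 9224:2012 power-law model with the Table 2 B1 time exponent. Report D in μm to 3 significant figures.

D(2) = 1.27 μm

zinc: temperature factor f = +0.038·(-21.2) = -0.8056
  SO₂ term: 0.0129·55.1^0.44·exp(0.046·49-0.8056) = 0.3204
  Cl⁻ term: 0.0175·648.7^0.57·exp(0.008·49+0.085·-11.2) = 0.4006
  r_corr = 0.3204 + 0.4006 = 0.721 μm/a
Long-term exponent b (ISO 9224 Table 2, B1) = 0.813
  D(2) = 0.721 × 2^0.813 = 0.721 × 1.757 = 1.267 μm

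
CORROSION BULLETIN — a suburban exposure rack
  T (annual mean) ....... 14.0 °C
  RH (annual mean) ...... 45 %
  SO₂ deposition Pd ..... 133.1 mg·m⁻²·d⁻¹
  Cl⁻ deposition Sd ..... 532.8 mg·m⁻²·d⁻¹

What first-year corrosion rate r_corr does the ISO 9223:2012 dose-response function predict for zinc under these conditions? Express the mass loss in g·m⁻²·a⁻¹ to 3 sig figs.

r_corr = 25.8 g·m⁻²·a⁻¹

zinc: T>10 °C ⇒ hinge -0.071·(14.0−10) = -0.2840
  sulphur-dioxide contribution → 0.662 μm/a
  chloride contribution → 2.953 μm/a
  total first-year rate 3.616 μm/a
Convert to mass loss: 3.616 μm/a × 7.14 g/cm³ = 25.81 g·m⁻²·a⁻¹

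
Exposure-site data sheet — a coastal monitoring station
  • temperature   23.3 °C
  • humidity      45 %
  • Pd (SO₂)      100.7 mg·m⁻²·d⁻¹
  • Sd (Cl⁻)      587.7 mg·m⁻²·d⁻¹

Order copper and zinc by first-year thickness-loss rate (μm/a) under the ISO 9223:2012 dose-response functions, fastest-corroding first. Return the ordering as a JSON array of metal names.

["zinc", "copper"]

copper: f(T) = -0.080·(T−10) [T>10 °C] = -1.0640
  SO₂ term: 0.0053·100.7^0.26·exp(0.059·45-1.0640) = 0.0863
  Cl⁻ term: 0.01025·587.7^0.27·exp(0.036·45+0.049·23.3) = 0.9074
  r_corr = 0.0863 + 0.9074 = 0.9937 μm/a
zinc: temperature factor f = -0.071·(13.3) = -0.9443
  SO₂ term: 0.0129·100.7^0.44·exp(0.046·45-0.9443) = 0.3026
  Sd branch = 0.0175·Sd^0.57·e^(0.008·RH+0.085·T) = 6.885 μm/a
  r_corr = 0.3026 + 6.885 = 7.188 μm/a
Ordering by μm/a: zinc (7.19) > copper (0.994)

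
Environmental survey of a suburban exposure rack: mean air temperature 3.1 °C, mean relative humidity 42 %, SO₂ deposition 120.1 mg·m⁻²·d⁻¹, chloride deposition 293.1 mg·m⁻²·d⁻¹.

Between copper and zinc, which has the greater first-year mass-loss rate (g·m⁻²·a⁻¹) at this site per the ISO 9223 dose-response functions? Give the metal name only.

zinc

copper: T≤10 °C ⇒ hinge +0.126·(3.1−10) = -0.8694
  Pd branch = 0.0053·Pd^0.26·e^(0.059·RH+f) = 0.09195 μm/a
  Sd branch = 0.01025·Sd^0.27·e^(0.036·RH+0.049·T) = 0.2509 μm/a
  r_corr = 0.09195 + 0.2509 = 0.3428 μm/a
  mass loss = 0.3428 μm/a × 8.96 g/cm³ = 3.072 g·m⁻²·a⁻¹
zinc: f(T) = +0.038·(T−10) [T≤10 °C] = -0.2622
  SO₂ term: 0.0129·120.1^0.44·exp(0.046·42-0.2622) = 0.5633
  Sd branch = 0.0175·Sd^0.57·e^(0.008·RH+0.085·T) = 0.8121 μm/a
  sum: 0.5633 + 0.8121 → r_corr = 1.375 μm/a
  mass loss = 1.375 μm/a × 7.14 g/cm³ = 9.82 g·m⁻²·a⁻¹
Ordering by g·m⁻²·a⁻¹: zinc (9.82) > copper (3.07)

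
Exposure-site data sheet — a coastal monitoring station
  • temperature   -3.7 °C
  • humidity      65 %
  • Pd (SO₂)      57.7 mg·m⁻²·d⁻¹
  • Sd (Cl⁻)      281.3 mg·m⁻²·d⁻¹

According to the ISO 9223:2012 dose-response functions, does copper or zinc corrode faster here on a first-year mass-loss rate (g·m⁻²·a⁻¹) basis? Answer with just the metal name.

copper: temperature factor f = +0.126·(-13.7) = -1.7262
  sulphur-dioxide contribution → 0.1253 μm/a
  chloride contribution → 0.4069 μm/a
  total first-year rate 0.5322 μm/a
  mass loss = 0.5322 μm/a × 8.96 g/cm³ = 4.769 g·m⁻²·a⁻¹
zinc: temperature factor f = +0.038·(-13.7) = -0.5206
  sulphur-dioxide contribution → 0.9077 μm/a
  chloride contribution → 0.5349 μm/a
  ⇒ r_corr(zinc) = 1.443 μm/a
  mass loss = 1.443 μm/a × 7.14 g/cm³ = 10.3 g·m⁻²·a⁻¹
Ordering by g·m⁻²·a⁻¹: zinc (10.3) > copper (4.77)

zinc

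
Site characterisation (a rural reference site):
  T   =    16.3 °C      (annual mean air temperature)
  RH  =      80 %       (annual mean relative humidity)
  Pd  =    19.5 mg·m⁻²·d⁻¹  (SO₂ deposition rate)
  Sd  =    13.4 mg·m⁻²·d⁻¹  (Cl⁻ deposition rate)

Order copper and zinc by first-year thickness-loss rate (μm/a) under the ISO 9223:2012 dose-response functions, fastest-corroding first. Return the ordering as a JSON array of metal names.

["zinc", "copper"]

copper: temperature factor f = -0.080·(6.3) = -0.5040
  SO₂ term: 0.0053·19.5^0.26·exp(0.059·80-0.5040) = 0.7774
  Cl⁻ term: 0.01025·13.4^0.27·exp(0.036·80+0.049·16.3) = 0.8179
  sum: 0.7774 + 0.8179 → r_corr = 1.595 μm/a
zinc: temperature factor f = -0.071·(6.3) = -0.4473
  Pd branch = 0.0129·Pd^0.44·e^(0.046·RH+f) = 1.208 μm/a
  Sd branch = 0.0175·Sd^0.57·e^(0.008·RH+0.085·T) = 0.5823 μm/a
  r_corr = 1.208 + 0.5823 = 1.791 μm/a
Ordering by μm/a: zinc (1.79) > copper (1.6)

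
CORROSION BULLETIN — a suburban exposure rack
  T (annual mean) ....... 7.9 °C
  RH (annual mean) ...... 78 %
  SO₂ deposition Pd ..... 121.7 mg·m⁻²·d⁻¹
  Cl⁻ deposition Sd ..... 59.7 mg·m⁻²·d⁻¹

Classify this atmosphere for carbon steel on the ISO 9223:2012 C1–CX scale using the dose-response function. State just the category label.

carbon steel: temperature factor f = +0.150·(-2.1) = -0.3150
  sulphur-dioxide contribution → 74.65 μm/a
  chloride contribution → 23.16 μm/a
  total first-year rate 97.81 μm/a
97.8 μm/a falls in (80, 200] for carbon steel → category C5

C5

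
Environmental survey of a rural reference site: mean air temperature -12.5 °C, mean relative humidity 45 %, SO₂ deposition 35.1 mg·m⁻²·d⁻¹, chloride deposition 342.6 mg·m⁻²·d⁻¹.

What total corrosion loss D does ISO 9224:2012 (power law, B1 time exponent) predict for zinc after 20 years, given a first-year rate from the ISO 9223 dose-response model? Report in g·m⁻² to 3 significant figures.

D(20) = 36.7 g·m⁻²

zinc: temperature factor f = +0.038·(-22.5) = -0.8550
  Pd branch = 0.0129·Pd^0.44·e^(0.046·RH+f) = 0.2081 μm/a
  Cl⁻ term: 0.0175·342.6^0.57·exp(0.008·45+0.085·-12.5) = 0.2414
  sum: 0.2081 + 0.2414 → r_corr = 0.4495 μm/a
ISO 9224: D(t) = r_corr · t^b with b = 0.813 (zinc, B1)
  D(20) = 0.4495 × 20^0.813 = 0.4495 × 11.42 = 5.134 μm
  Mass loss = 5.134 μm × 7.14 g/cm³ = 36.66 g·m⁻²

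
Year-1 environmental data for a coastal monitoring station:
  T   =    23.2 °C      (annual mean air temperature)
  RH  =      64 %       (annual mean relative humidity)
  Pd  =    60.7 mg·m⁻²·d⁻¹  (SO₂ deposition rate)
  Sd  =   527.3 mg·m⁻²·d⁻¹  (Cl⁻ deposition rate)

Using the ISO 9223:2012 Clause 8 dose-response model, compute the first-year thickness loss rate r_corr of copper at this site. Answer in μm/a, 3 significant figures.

r_corr = 1.97 μm/a

copper: T>10 °C ⇒ hinge -0.080·(23.2−10) = -1.0560
  SO₂ term: 0.0053·60.7^0.26·exp(0.059·64-1.0560) = 0.234
  Cl⁻ term: 0.01025·527.3^0.27·exp(0.036·64+0.049·23.2) = 1.738
  r_corr = 0.234 + 1.738 = 1.972 μm/a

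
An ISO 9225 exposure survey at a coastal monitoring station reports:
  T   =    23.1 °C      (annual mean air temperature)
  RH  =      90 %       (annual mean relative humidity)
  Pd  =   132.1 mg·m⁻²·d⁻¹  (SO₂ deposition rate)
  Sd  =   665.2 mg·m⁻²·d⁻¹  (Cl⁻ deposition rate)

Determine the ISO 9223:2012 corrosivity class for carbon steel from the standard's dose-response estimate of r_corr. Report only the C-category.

CX

carbon steel: f(T) = -0.054·(T−10) [T>10 °C] = -0.7074
  sulphur-dioxide contribution → 66.89 μm/a
  chloride contribution → 281.8 μm/a
  ⇒ r_corr(carbon steel) = 348.7 μm/a
349 μm/a falls in (200, 700] for carbon steel → category CX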